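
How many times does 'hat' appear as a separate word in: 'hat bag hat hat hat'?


Scanning each word for exact match 'hat':
  Word 1: 'hat' -> MATCH
  Word 2: 'bag' -> no
  Word 3: 'hat' -> MATCH
  Word 4: 'hat' -> MATCH
  Word 5: 'hat' -> MATCH
Total matches: 4

4


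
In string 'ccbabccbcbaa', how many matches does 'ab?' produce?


Pattern 'ab?' matches 'a' optionally followed by 'b'.
String: 'ccbabccbcbaa'
Scanning left to right for 'a' then checking next char:
  Match 1: 'ab' (a followed by b)
  Match 2: 'a' (a not followed by b)
  Match 3: 'a' (a not followed by b)
Total matches: 3

3


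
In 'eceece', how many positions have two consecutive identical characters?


Looking for consecutive identical characters in 'eceece':
  pos 0-1: 'e' vs 'c' -> different
  pos 1-2: 'c' vs 'e' -> different
  pos 2-3: 'e' vs 'e' -> MATCH ('ee')
  pos 3-4: 'e' vs 'c' -> different
  pos 4-5: 'c' vs 'e' -> different
Consecutive identical pairs: ['ee']
Count: 1

1


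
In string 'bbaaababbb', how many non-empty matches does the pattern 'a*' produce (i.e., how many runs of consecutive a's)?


Pattern 'a*' matches zero or more a's. We want non-empty runs of consecutive a's.
String: 'bbaaababbb'
Walking through the string to find runs of a's:
  Run 1: positions 2-4 -> 'aaa'
  Run 2: positions 6-6 -> 'a'
Non-empty runs found: ['aaa', 'a']
Count: 2

2


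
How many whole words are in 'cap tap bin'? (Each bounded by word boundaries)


Word boundaries (\b) mark the start/end of each word.
Text: 'cap tap bin'
Splitting by whitespace:
  Word 1: 'cap'
  Word 2: 'tap'
  Word 3: 'bin'
Total whole words: 3

3


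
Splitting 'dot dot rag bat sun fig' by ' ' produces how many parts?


Splitting by ' ' breaks the string at each occurrence of the separator.
Text: 'dot dot rag bat sun fig'
Parts after split:
  Part 1: 'dot'
  Part 2: 'dot'
  Part 3: 'rag'
  Part 4: 'bat'
  Part 5: 'sun'
  Part 6: 'fig'
Total parts: 6

6


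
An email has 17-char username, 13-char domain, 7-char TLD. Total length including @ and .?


An email address has format: username@domain.tld
Username length: 17
'@' character: 1
Domain length: 13
'.' character: 1
TLD length: 7
Total = 17 + 1 + 13 + 1 + 7 = 39

39


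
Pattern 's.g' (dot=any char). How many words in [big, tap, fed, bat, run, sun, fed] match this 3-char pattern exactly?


Pattern 's.g' means: starts with 's', any single char, ends with 'g'.
Checking each word (must be exactly 3 chars):
  'big' (len=3): no
  'tap' (len=3): no
  'fed' (len=3): no
  'bat' (len=3): no
  'run' (len=3): no
  'sun' (len=3): no
  'fed' (len=3): no
Matching words: []
Total: 0

0


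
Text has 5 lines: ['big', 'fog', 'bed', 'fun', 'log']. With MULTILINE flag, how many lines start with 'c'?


With MULTILINE flag, ^ matches the start of each line.
Lines: ['big', 'fog', 'bed', 'fun', 'log']
Checking which lines start with 'c':
  Line 1: 'big' -> no
  Line 2: 'fog' -> no
  Line 3: 'bed' -> no
  Line 4: 'fun' -> no
  Line 5: 'log' -> no
Matching lines: []
Count: 0

0


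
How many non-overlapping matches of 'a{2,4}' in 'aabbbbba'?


Pattern 'a{2,4}' matches between 2 and 4 consecutive a's (greedy).
String: 'aabbbbba'
Finding runs of a's and applying greedy matching:
  Run at pos 0: 'aa' (length 2)
  Run at pos 7: 'a' (length 1)
Matches: ['aa']
Count: 1

1


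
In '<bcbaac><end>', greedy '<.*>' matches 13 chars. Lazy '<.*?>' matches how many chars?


Greedy '<.*>' tries to match as MUCH as possible.
Lazy '<.*?>' tries to match as LITTLE as possible.

String: '<bcbaac><end>'
Greedy '<.*>' starts at first '<' and extends to the LAST '>': '<bcbaac><end>' (13 chars)
Lazy '<.*?>' starts at first '<' and stops at the FIRST '>': '<bcbaac>' (8 chars)

8


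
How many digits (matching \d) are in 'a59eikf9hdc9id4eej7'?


\d matches any digit 0-9.
Scanning 'a59eikf9hdc9id4eej7':
  pos 1: '5' -> DIGIT
  pos 2: '9' -> DIGIT
  pos 7: '9' -> DIGIT
  pos 11: '9' -> DIGIT
  pos 14: '4' -> DIGIT
  pos 18: '7' -> DIGIT
Digits found: ['5', '9', '9', '9', '4', '7']
Total: 6

6


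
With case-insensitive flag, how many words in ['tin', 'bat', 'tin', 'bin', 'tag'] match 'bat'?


Case-insensitive matching: compare each word's lowercase form to 'bat'.
  'tin' -> lower='tin' -> no
  'bat' -> lower='bat' -> MATCH
  'tin' -> lower='tin' -> no
  'bin' -> lower='bin' -> no
  'tag' -> lower='tag' -> no
Matches: ['bat']
Count: 1

1


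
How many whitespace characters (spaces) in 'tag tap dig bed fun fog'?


\s matches whitespace characters (spaces, tabs, etc.).
Text: 'tag tap dig bed fun fog'
This text has 6 words separated by spaces.
Number of spaces = number of words - 1 = 6 - 1 = 5

5


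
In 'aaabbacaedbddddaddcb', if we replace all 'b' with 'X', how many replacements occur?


re.sub('b', 'X', text) replaces every occurrence of 'b' with 'X'.
Text: 'aaabbacaedbddddaddcb'
Scanning for 'b':
  pos 3: 'b' -> replacement #1
  pos 4: 'b' -> replacement #2
  pos 10: 'b' -> replacement #3
  pos 19: 'b' -> replacement #4
Total replacements: 4

4


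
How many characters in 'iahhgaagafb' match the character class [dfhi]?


Character class [dfhi] matches any of: {d, f, h, i}
Scanning string 'iahhgaagafb' character by character:
  pos 0: 'i' -> MATCH
  pos 1: 'a' -> no
  pos 2: 'h' -> MATCH
  pos 3: 'h' -> MATCH
  pos 4: 'g' -> no
  pos 5: 'a' -> no
  pos 6: 'a' -> no
  pos 7: 'g' -> no
  pos 8: 'a' -> no
  pos 9: 'f' -> MATCH
  pos 10: 'b' -> no
Total matches: 4

4


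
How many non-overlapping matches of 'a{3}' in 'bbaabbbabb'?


Pattern 'a{3}' matches exactly 3 consecutive a's (greedy, non-overlapping).
String: 'bbaabbbabb'
Scanning for runs of a's:
  Run at pos 2: 'aa' (length 2) -> 0 match(es)
  Run at pos 7: 'a' (length 1) -> 0 match(es)
Matches found: []
Total: 0

0


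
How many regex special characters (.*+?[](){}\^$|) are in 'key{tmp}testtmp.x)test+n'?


Regex special characters are: . * + ? [ ] ( ) { } \ ^ $ |
Scanning 'key{tmp}testtmp.x)test+n':
  pos 3: '{' -> SPECIAL
  pos 7: '}' -> SPECIAL
  pos 15: '.' -> SPECIAL
  pos 17: ')' -> SPECIAL
  pos 22: '+' -> SPECIAL
Special chars found: ['{', '}', '.', ')', '+']
Total: 5

5


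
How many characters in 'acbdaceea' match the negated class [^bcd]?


Negated class [^bcd] matches any char NOT in {b, c, d}
Scanning 'acbdaceea':
  pos 0: 'a' -> MATCH
  pos 1: 'c' -> no (excluded)
  pos 2: 'b' -> no (excluded)
  pos 3: 'd' -> no (excluded)
  pos 4: 'a' -> MATCH
  pos 5: 'c' -> no (excluded)
  pos 6: 'e' -> MATCH
  pos 7: 'e' -> MATCH
  pos 8: 'a' -> MATCH
Total matches: 5

5


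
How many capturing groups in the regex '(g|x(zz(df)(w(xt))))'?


To count capturing groups, count each '(' that starts a group.
Pattern: '(g|x(zz(df)(w(xt))))'
Walking through the pattern:
  Position 0: '(' -> group #1
  Position 4: '(' -> group #2
  Position 7: '(' -> group #3
  Position 11: '(' -> group #4
  Position 13: '(' -> group #5
Total capturing groups: 5

5


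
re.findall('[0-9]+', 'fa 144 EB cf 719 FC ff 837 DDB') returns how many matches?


Pattern '[0-9]+' finds one or more digits.
Text: 'fa 144 EB cf 719 FC ff 837 DDB'
Scanning for matches:
  Match 1: '144'
  Match 2: '719'
  Match 3: '837'
Total matches: 3

3


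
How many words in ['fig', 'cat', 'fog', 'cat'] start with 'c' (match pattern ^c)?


Pattern ^c anchors to start of word. Check which words begin with 'c':
  'fig' -> no
  'cat' -> MATCH (starts with 'c')
  'fog' -> no
  'cat' -> MATCH (starts with 'c')
Matching words: ['cat', 'cat']
Count: 2

2


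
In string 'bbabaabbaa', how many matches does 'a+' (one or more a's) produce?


Pattern 'a+' matches one or more consecutive a's.
String: 'bbabaabbaa'
Scanning for runs of a:
  Match 1: 'a' (length 1)
  Match 2: 'aa' (length 2)
  Match 3: 'aa' (length 2)
Total matches: 3

3


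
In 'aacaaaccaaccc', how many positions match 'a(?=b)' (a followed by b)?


Lookahead 'a(?=b)' matches 'a' only when followed by 'b'.
String: 'aacaaaccaaccc'
Checking each position where char is 'a':
  pos 0: 'a' -> no (next='a')
  pos 1: 'a' -> no (next='c')
  pos 3: 'a' -> no (next='a')
  pos 4: 'a' -> no (next='a')
  pos 5: 'a' -> no (next='c')
  pos 8: 'a' -> no (next='a')
  pos 9: 'a' -> no (next='c')
Matching positions: []
Count: 0

0


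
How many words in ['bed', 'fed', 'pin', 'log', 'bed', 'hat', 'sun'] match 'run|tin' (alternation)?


Alternation 'run|tin' matches either 'run' or 'tin'.
Checking each word:
  'bed' -> no
  'fed' -> no
  'pin' -> no
  'log' -> no
  'bed' -> no
  'hat' -> no
  'sun' -> no
Matches: []
Count: 0

0


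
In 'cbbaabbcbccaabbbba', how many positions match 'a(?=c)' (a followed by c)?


Lookahead 'a(?=c)' matches 'a' only when followed by 'c'.
String: 'cbbaabbcbccaabbbba'
Checking each position where char is 'a':
  pos 3: 'a' -> no (next='a')
  pos 4: 'a' -> no (next='b')
  pos 11: 'a' -> no (next='a')
  pos 12: 'a' -> no (next='b')
Matching positions: []
Count: 0

0


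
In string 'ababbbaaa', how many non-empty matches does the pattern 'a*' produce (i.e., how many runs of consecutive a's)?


Pattern 'a*' matches zero or more a's. We want non-empty runs of consecutive a's.
String: 'ababbbaaa'
Walking through the string to find runs of a's:
  Run 1: positions 0-0 -> 'a'
  Run 2: positions 2-2 -> 'a'
  Run 3: positions 6-8 -> 'aaa'
Non-empty runs found: ['a', 'a', 'aaa']
Count: 3

3


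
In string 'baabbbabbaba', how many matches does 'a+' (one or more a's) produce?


Pattern 'a+' matches one or more consecutive a's.
String: 'baabbbabbaba'
Scanning for runs of a:
  Match 1: 'aa' (length 2)
  Match 2: 'a' (length 1)
  Match 3: 'a' (length 1)
  Match 4: 'a' (length 1)
Total matches: 4

4


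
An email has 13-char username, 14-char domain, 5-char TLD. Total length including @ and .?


An email address has format: username@domain.tld
Username length: 13
'@' character: 1
Domain length: 14
'.' character: 1
TLD length: 5
Total = 13 + 1 + 14 + 1 + 5 = 34

34


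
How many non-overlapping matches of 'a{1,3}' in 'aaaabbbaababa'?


Pattern 'a{1,3}' matches between 1 and 3 consecutive a's (greedy).
String: 'aaaabbbaababa'
Finding runs of a's and applying greedy matching:
  Run at pos 0: 'aaaa' (length 4)
  Run at pos 7: 'aa' (length 2)
  Run at pos 10: 'a' (length 1)
  Run at pos 12: 'a' (length 1)
Matches: ['aaa', 'a', 'aa', 'a', 'a']
Count: 5

5


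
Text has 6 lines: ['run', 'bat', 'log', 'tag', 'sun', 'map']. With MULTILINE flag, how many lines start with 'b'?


With MULTILINE flag, ^ matches the start of each line.
Lines: ['run', 'bat', 'log', 'tag', 'sun', 'map']
Checking which lines start with 'b':
  Line 1: 'run' -> no
  Line 2: 'bat' -> MATCH
  Line 3: 'log' -> no
  Line 4: 'tag' -> no
  Line 5: 'sun' -> no
  Line 6: 'map' -> no
Matching lines: ['bat']
Count: 1

1


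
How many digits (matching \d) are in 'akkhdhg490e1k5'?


\d matches any digit 0-9.
Scanning 'akkhdhg490e1k5':
  pos 7: '4' -> DIGIT
  pos 8: '9' -> DIGIT
  pos 9: '0' -> DIGIT
  pos 11: '1' -> DIGIT
  pos 13: '5' -> DIGIT
Digits found: ['4', '9', '0', '1', '5']
Total: 5

5


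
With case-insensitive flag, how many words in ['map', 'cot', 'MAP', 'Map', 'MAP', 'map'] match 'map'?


Case-insensitive matching: compare each word's lowercase form to 'map'.
  'map' -> lower='map' -> MATCH
  'cot' -> lower='cot' -> no
  'MAP' -> lower='map' -> MATCH
  'Map' -> lower='map' -> MATCH
  'MAP' -> lower='map' -> MATCH
  'map' -> lower='map' -> MATCH
Matches: ['map', 'MAP', 'Map', 'MAP', 'map']
Count: 5

5


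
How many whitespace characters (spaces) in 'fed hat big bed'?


\s matches whitespace characters (spaces, tabs, etc.).
Text: 'fed hat big bed'
This text has 4 words separated by spaces.
Number of spaces = number of words - 1 = 4 - 1 = 3

3


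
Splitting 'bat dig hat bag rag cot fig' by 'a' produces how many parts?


Splitting by 'a' breaks the string at each occurrence of the separator.
Text: 'bat dig hat bag rag cot fig'
Parts after split:
  Part 1: 'b'
  Part 2: 't dig h'
  Part 3: 't b'
  Part 4: 'g r'
  Part 5: 'g cot fig'
Total parts: 5

5


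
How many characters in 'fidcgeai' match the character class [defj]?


Character class [defj] matches any of: {d, e, f, j}
Scanning string 'fidcgeai' character by character:
  pos 0: 'f' -> MATCH
  pos 1: 'i' -> no
  pos 2: 'd' -> MATCH
  pos 3: 'c' -> no
  pos 4: 'g' -> no
  pos 5: 'e' -> MATCH
  pos 6: 'a' -> no
  pos 7: 'i' -> no
Total matches: 3

3


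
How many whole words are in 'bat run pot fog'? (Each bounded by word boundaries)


Word boundaries (\b) mark the start/end of each word.
Text: 'bat run pot fog'
Splitting by whitespace:
  Word 1: 'bat'
  Word 2: 'run'
  Word 3: 'pot'
  Word 4: 'fog'
Total whole words: 4

4


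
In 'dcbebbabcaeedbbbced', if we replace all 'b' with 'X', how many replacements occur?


re.sub('b', 'X', text) replaces every occurrence of 'b' with 'X'.
Text: 'dcbebbabcaeedbbbced'
Scanning for 'b':
  pos 2: 'b' -> replacement #1
  pos 4: 'b' -> replacement #2
  pos 5: 'b' -> replacement #3
  pos 7: 'b' -> replacement #4
  pos 13: 'b' -> replacement #5
  pos 14: 'b' -> replacement #6
  pos 15: 'b' -> replacement #7
Total replacements: 7

7


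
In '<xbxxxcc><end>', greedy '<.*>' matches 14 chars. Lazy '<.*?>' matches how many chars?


Greedy '<.*>' tries to match as MUCH as possible.
Lazy '<.*?>' tries to match as LITTLE as possible.

String: '<xbxxxcc><end>'
Greedy '<.*>' starts at first '<' and extends to the LAST '>': '<xbxxxcc><end>' (14 chars)
Lazy '<.*?>' starts at first '<' and stops at the FIRST '>': '<xbxxxcc>' (9 chars)

9


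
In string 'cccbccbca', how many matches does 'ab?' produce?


Pattern 'ab?' matches 'a' optionally followed by 'b'.
String: 'cccbccbca'
Scanning left to right for 'a' then checking next char:
  Match 1: 'a' (a not followed by b)
Total matches: 1

1


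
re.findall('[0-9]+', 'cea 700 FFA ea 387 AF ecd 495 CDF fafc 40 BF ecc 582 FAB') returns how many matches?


Pattern '[0-9]+' finds one or more digits.
Text: 'cea 700 FFA ea 387 AF ecd 495 CDF fafc 40 BF ecc 582 FAB'
Scanning for matches:
  Match 1: '700'
  Match 2: '387'
  Match 3: '495'
  Match 4: '40'
  Match 5: '582'
Total matches: 5

5


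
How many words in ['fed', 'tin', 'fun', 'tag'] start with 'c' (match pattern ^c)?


Pattern ^c anchors to start of word. Check which words begin with 'c':
  'fed' -> no
  'tin' -> no
  'fun' -> no
  'tag' -> no
Matching words: []
Count: 0

0


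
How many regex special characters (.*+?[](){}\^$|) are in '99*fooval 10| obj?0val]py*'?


Regex special characters are: . * + ? [ ] ( ) { } \ ^ $ |
Scanning '99*fooval 10| obj?0val]py*':
  pos 2: '*' -> SPECIAL
  pos 12: '|' -> SPECIAL
  pos 17: '?' -> SPECIAL
  pos 22: ']' -> SPECIAL
  pos 25: '*' -> SPECIAL
Special chars found: ['*', '|', '?', ']', '*']
Total: 5

5


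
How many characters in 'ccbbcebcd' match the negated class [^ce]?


Negated class [^ce] matches any char NOT in {c, e}
Scanning 'ccbbcebcd':
  pos 0: 'c' -> no (excluded)
  pos 1: 'c' -> no (excluded)
  pos 2: 'b' -> MATCH
  pos 3: 'b' -> MATCH
  pos 4: 'c' -> no (excluded)
  pos 5: 'e' -> no (excluded)
  pos 6: 'b' -> MATCH
  pos 7: 'c' -> no (excluded)
  pos 8: 'd' -> MATCH
Total matches: 4

4


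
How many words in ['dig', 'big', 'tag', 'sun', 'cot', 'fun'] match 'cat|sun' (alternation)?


Alternation 'cat|sun' matches either 'cat' or 'sun'.
Checking each word:
  'dig' -> no
  'big' -> no
  'tag' -> no
  'sun' -> MATCH
  'cot' -> no
  'fun' -> no
Matches: ['sun']
Count: 1

1


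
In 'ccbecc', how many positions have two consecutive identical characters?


Looking for consecutive identical characters in 'ccbecc':
  pos 0-1: 'c' vs 'c' -> MATCH ('cc')
  pos 1-2: 'c' vs 'b' -> different
  pos 2-3: 'b' vs 'e' -> different
  pos 3-4: 'e' vs 'c' -> different
  pos 4-5: 'c' vs 'c' -> MATCH ('cc')
Consecutive identical pairs: ['cc', 'cc']
Count: 2

2


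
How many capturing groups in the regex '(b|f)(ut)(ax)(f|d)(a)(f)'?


To count capturing groups, count each '(' that starts a group.
Pattern: '(b|f)(ut)(ax)(f|d)(a)(f)'
Walking through the pattern:
  Position 0: '(' -> group #1
  Position 5: '(' -> group #2
  Position 9: '(' -> group #3
  Position 13: '(' -> group #4
  Position 18: '(' -> group #5
  Position 21: '(' -> group #6
Total capturing groups: 6

6


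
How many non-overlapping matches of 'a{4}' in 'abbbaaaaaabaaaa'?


Pattern 'a{4}' matches exactly 4 consecutive a's (greedy, non-overlapping).
String: 'abbbaaaaaabaaaa'
Scanning for runs of a's:
  Run at pos 0: 'a' (length 1) -> 0 match(es)
  Run at pos 4: 'aaaaaa' (length 6) -> 1 match(es)
  Run at pos 11: 'aaaa' (length 4) -> 1 match(es)
Matches found: ['aaaa', 'aaaa']
Total: 2

2


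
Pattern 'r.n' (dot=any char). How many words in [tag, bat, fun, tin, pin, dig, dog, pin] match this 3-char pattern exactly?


Pattern 'r.n' means: starts with 'r', any single char, ends with 'n'.
Checking each word (must be exactly 3 chars):
  'tag' (len=3): no
  'bat' (len=3): no
  'fun' (len=3): no
  'tin' (len=3): no
  'pin' (len=3): no
  'dig' (len=3): no
  'dog' (len=3): no
  'pin' (len=3): no
Matching words: []
Total: 0

0


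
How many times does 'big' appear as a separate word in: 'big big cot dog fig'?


Scanning each word for exact match 'big':
  Word 1: 'big' -> MATCH
  Word 2: 'big' -> MATCH
  Word 3: 'cot' -> no
  Word 4: 'dog' -> no
  Word 5: 'fig' -> no
Total matches: 2

2


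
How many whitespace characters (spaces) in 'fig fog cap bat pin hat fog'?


\s matches whitespace characters (spaces, tabs, etc.).
Text: 'fig fog cap bat pin hat fog'
This text has 7 words separated by spaces.
Number of spaces = number of words - 1 = 7 - 1 = 6

6


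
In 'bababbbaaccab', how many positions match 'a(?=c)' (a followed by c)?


Lookahead 'a(?=c)' matches 'a' only when followed by 'c'.
String: 'bababbbaaccab'
Checking each position where char is 'a':
  pos 1: 'a' -> no (next='b')
  pos 3: 'a' -> no (next='b')
  pos 7: 'a' -> no (next='a')
  pos 8: 'a' -> MATCH (next='c')
  pos 11: 'a' -> no (next='b')
Matching positions: [8]
Count: 1

1


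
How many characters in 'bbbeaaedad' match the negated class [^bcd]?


Negated class [^bcd] matches any char NOT in {b, c, d}
Scanning 'bbbeaaedad':
  pos 0: 'b' -> no (excluded)
  pos 1: 'b' -> no (excluded)
  pos 2: 'b' -> no (excluded)
  pos 3: 'e' -> MATCH
  pos 4: 'a' -> MATCH
  pos 5: 'a' -> MATCH
  pos 6: 'e' -> MATCH
  pos 7: 'd' -> no (excluded)
  pos 8: 'a' -> MATCH
  pos 9: 'd' -> no (excluded)
Total matches: 5

5


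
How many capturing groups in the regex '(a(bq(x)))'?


To count capturing groups, count each '(' that starts a group.
Pattern: '(a(bq(x)))'
Walking through the pattern:
  Position 0: '(' -> group #1
  Position 2: '(' -> group #2
  Position 5: '(' -> group #3
Total capturing groups: 3

3


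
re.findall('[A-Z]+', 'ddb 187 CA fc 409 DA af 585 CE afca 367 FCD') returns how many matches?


Pattern '[A-Z]+' finds one or more uppercase letters.
Text: 'ddb 187 CA fc 409 DA af 585 CE afca 367 FCD'
Scanning for matches:
  Match 1: 'CA'
  Match 2: 'DA'
  Match 3: 'CE'
  Match 4: 'FCD'
Total matches: 4

4


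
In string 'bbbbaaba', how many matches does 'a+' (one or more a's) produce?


Pattern 'a+' matches one or more consecutive a's.
String: 'bbbbaaba'
Scanning for runs of a:
  Match 1: 'aa' (length 2)
  Match 2: 'a' (length 1)
Total matches: 2

2


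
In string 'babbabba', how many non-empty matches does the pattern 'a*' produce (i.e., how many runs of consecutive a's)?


Pattern 'a*' matches zero or more a's. We want non-empty runs of consecutive a's.
String: 'babbabba'
Walking through the string to find runs of a's:
  Run 1: positions 1-1 -> 'a'
  Run 2: positions 4-4 -> 'a'
  Run 3: positions 7-7 -> 'a'
Non-empty runs found: ['a', 'a', 'a']
Count: 3

3


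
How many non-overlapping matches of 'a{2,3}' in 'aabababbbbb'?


Pattern 'a{2,3}' matches between 2 and 3 consecutive a's (greedy).
String: 'aabababbbbb'
Finding runs of a's and applying greedy matching:
  Run at pos 0: 'aa' (length 2)
  Run at pos 3: 'a' (length 1)
  Run at pos 5: 'a' (length 1)
Matches: ['aa']
Count: 1

1


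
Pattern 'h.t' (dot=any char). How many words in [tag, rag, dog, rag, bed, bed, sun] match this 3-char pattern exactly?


Pattern 'h.t' means: starts with 'h', any single char, ends with 't'.
Checking each word (must be exactly 3 chars):
  'tag' (len=3): no
  'rag' (len=3): no
  'dog' (len=3): no
  'rag' (len=3): no
  'bed' (len=3): no
  'bed' (len=3): no
  'sun' (len=3): no
Matching words: []
Total: 0

0


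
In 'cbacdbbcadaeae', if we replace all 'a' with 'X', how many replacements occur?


re.sub('a', 'X', text) replaces every occurrence of 'a' with 'X'.
Text: 'cbacdbbcadaeae'
Scanning for 'a':
  pos 2: 'a' -> replacement #1
  pos 8: 'a' -> replacement #2
  pos 10: 'a' -> replacement #3
  pos 12: 'a' -> replacement #4
Total replacements: 4

4


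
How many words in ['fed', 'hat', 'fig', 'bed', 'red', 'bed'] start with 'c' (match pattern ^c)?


Pattern ^c anchors to start of word. Check which words begin with 'c':
  'fed' -> no
  'hat' -> no
  'fig' -> no
  'bed' -> no
  'red' -> no
  'bed' -> no
Matching words: []
Count: 0

0


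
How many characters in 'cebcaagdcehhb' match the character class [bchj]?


Character class [bchj] matches any of: {b, c, h, j}
Scanning string 'cebcaagdcehhb' character by character:
  pos 0: 'c' -> MATCH
  pos 1: 'e' -> no
  pos 2: 'b' -> MATCH
  pos 3: 'c' -> MATCH
  pos 4: 'a' -> no
  pos 5: 'a' -> no
  pos 6: 'g' -> no
  pos 7: 'd' -> no
  pos 8: 'c' -> MATCH
  pos 9: 'e' -> no
  pos 10: 'h' -> MATCH
  pos 11: 'h' -> MATCH
  pos 12: 'b' -> MATCH
Total matches: 7

7


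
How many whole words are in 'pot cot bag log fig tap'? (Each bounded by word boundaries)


Word boundaries (\b) mark the start/end of each word.
Text: 'pot cot bag log fig tap'
Splitting by whitespace:
  Word 1: 'pot'
  Word 2: 'cot'
  Word 3: 'bag'
  Word 4: 'log'
  Word 5: 'fig'
  Word 6: 'tap'
Total whole words: 6

6


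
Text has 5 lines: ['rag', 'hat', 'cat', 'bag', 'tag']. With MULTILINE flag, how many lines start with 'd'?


With MULTILINE flag, ^ matches the start of each line.
Lines: ['rag', 'hat', 'cat', 'bag', 'tag']
Checking which lines start with 'd':
  Line 1: 'rag' -> no
  Line 2: 'hat' -> no
  Line 3: 'cat' -> no
  Line 4: 'bag' -> no
  Line 5: 'tag' -> no
Matching lines: []
Count: 0

0


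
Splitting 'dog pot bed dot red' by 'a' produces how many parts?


Splitting by 'a' breaks the string at each occurrence of the separator.
Text: 'dog pot bed dot red'
Parts after split:
  Part 1: 'dog pot bed dot red'
Total parts: 1

1


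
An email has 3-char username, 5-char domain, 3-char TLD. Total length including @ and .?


An email address has format: username@domain.tld
Username length: 3
'@' character: 1
Domain length: 5
'.' character: 1
TLD length: 3
Total = 3 + 1 + 5 + 1 + 3 = 13

13


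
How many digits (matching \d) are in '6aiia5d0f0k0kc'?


\d matches any digit 0-9.
Scanning '6aiia5d0f0k0kc':
  pos 0: '6' -> DIGIT
  pos 5: '5' -> DIGIT
  pos 7: '0' -> DIGIT
  pos 9: '0' -> DIGIT
  pos 11: '0' -> DIGIT
Digits found: ['6', '5', '0', '0', '0']
Total: 5

5


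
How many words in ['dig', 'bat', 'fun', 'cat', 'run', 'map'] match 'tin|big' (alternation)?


Alternation 'tin|big' matches either 'tin' or 'big'.
Checking each word:
  'dig' -> no
  'bat' -> no
  'fun' -> no
  'cat' -> no
  'run' -> no
  'map' -> no
Matches: []
Count: 0

0


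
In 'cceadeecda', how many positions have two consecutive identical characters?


Looking for consecutive identical characters in 'cceadeecda':
  pos 0-1: 'c' vs 'c' -> MATCH ('cc')
  pos 1-2: 'c' vs 'e' -> different
  pos 2-3: 'e' vs 'a' -> different
  pos 3-4: 'a' vs 'd' -> different
  pos 4-5: 'd' vs 'e' -> different
  pos 5-6: 'e' vs 'e' -> MATCH ('ee')
  pos 6-7: 'e' vs 'c' -> different
  pos 7-8: 'c' vs 'd' -> different
  pos 8-9: 'd' vs 'a' -> different
Consecutive identical pairs: ['cc', 'ee']
Count: 2

2


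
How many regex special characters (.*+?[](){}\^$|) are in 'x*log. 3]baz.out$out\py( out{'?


Regex special characters are: . * + ? [ ] ( ) { } \ ^ $ |
Scanning 'x*log. 3]baz.out$out\py( out{':
  pos 1: '*' -> SPECIAL
  pos 5: '.' -> SPECIAL
  pos 8: ']' -> SPECIAL
  pos 12: '.' -> SPECIAL
  pos 16: '$' -> SPECIAL
  pos 20: '\' -> SPECIAL
  pos 23: '(' -> SPECIAL
  pos 28: '{' -> SPECIAL
Special chars found: ['*', '.', ']', '.', '$', '\\', '(', '{']
Total: 8

8


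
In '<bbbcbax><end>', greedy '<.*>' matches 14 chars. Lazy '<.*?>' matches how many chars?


Greedy '<.*>' tries to match as MUCH as possible.
Lazy '<.*?>' tries to match as LITTLE as possible.

String: '<bbbcbax><end>'
Greedy '<.*>' starts at first '<' and extends to the LAST '>': '<bbbcbax><end>' (14 chars)
Lazy '<.*?>' starts at first '<' and stops at the FIRST '>': '<bbbcbax>' (9 chars)

9


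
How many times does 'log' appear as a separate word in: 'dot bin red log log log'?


Scanning each word for exact match 'log':
  Word 1: 'dot' -> no
  Word 2: 'bin' -> no
  Word 3: 'red' -> no
  Word 4: 'log' -> MATCH
  Word 5: 'log' -> MATCH
  Word 6: 'log' -> MATCH
Total matches: 3

3


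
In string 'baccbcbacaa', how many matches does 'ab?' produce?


Pattern 'ab?' matches 'a' optionally followed by 'b'.
String: 'baccbcbacaa'
Scanning left to right for 'a' then checking next char:
  Match 1: 'a' (a not followed by b)
  Match 2: 'a' (a not followed by b)
  Match 3: 'a' (a not followed by b)
  Match 4: 'a' (a not followed by b)
Total matches: 4

4


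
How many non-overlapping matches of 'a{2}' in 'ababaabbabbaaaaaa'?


Pattern 'a{2}' matches exactly 2 consecutive a's (greedy, non-overlapping).
String: 'ababaabbabbaaaaaa'
Scanning for runs of a's:
  Run at pos 0: 'a' (length 1) -> 0 match(es)
  Run at pos 2: 'a' (length 1) -> 0 match(es)
  Run at pos 4: 'aa' (length 2) -> 1 match(es)
  Run at pos 8: 'a' (length 1) -> 0 match(es)
  Run at pos 11: 'aaaaaa' (length 6) -> 3 match(es)
Matches found: ['aa', 'aa', 'aa', 'aa']
Total: 4

4


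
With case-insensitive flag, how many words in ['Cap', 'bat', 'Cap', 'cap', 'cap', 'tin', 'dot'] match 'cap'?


Case-insensitive matching: compare each word's lowercase form to 'cap'.
  'Cap' -> lower='cap' -> MATCH
  'bat' -> lower='bat' -> no
  'Cap' -> lower='cap' -> MATCH
  'cap' -> lower='cap' -> MATCH
  'cap' -> lower='cap' -> MATCH
  'tin' -> lower='tin' -> no
  'dot' -> lower='dot' -> no
Matches: ['Cap', 'Cap', 'cap', 'cap']
Count: 4

4


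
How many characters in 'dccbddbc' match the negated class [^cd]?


Negated class [^cd] matches any char NOT in {c, d}
Scanning 'dccbddbc':
  pos 0: 'd' -> no (excluded)
  pos 1: 'c' -> no (excluded)
  pos 2: 'c' -> no (excluded)
  pos 3: 'b' -> MATCH
  pos 4: 'd' -> no (excluded)
  pos 5: 'd' -> no (excluded)
  pos 6: 'b' -> MATCH
  pos 7: 'c' -> no (excluded)
Total matches: 2

2


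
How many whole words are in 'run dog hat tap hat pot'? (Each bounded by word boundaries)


Word boundaries (\b) mark the start/end of each word.
Text: 'run dog hat tap hat pot'
Splitting by whitespace:
  Word 1: 'run'
  Word 2: 'dog'
  Word 3: 'hat'
  Word 4: 'tap'
  Word 5: 'hat'
  Word 6: 'pot'
Total whole words: 6

6


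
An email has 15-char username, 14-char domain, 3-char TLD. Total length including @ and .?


An email address has format: username@domain.tld
Username length: 15
'@' character: 1
Domain length: 14
'.' character: 1
TLD length: 3
Total = 15 + 1 + 14 + 1 + 3 = 34

34


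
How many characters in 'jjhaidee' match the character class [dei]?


Character class [dei] matches any of: {d, e, i}
Scanning string 'jjhaidee' character by character:
  pos 0: 'j' -> no
  pos 1: 'j' -> no
  pos 2: 'h' -> no
  pos 3: 'a' -> no
  pos 4: 'i' -> MATCH
  pos 5: 'd' -> MATCH
  pos 6: 'e' -> MATCH
  pos 7: 'e' -> MATCH
Total matches: 4

4


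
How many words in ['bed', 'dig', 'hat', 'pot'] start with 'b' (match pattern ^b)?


Pattern ^b anchors to start of word. Check which words begin with 'b':
  'bed' -> MATCH (starts with 'b')
  'dig' -> no
  'hat' -> no
  'pot' -> no
Matching words: ['bed']
Count: 1

1


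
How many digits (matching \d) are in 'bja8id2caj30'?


\d matches any digit 0-9.
Scanning 'bja8id2caj30':
  pos 3: '8' -> DIGIT
  pos 6: '2' -> DIGIT
  pos 10: '3' -> DIGIT
  pos 11: '0' -> DIGIT
Digits found: ['8', '2', '3', '0']
Total: 4

4


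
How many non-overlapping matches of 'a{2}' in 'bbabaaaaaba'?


Pattern 'a{2}' matches exactly 2 consecutive a's (greedy, non-overlapping).
String: 'bbabaaaaaba'
Scanning for runs of a's:
  Run at pos 2: 'a' (length 1) -> 0 match(es)
  Run at pos 4: 'aaaaa' (length 5) -> 2 match(es)
  Run at pos 10: 'a' (length 1) -> 0 match(es)
Matches found: ['aa', 'aa']
Total: 2

2


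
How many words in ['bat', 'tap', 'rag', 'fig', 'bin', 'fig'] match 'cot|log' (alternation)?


Alternation 'cot|log' matches either 'cot' or 'log'.
Checking each word:
  'bat' -> no
  'tap' -> no
  'rag' -> no
  'fig' -> no
  'bin' -> no
  'fig' -> no
Matches: []
Count: 0

0


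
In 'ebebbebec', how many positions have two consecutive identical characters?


Looking for consecutive identical characters in 'ebebbebec':
  pos 0-1: 'e' vs 'b' -> different
  pos 1-2: 'b' vs 'e' -> different
  pos 2-3: 'e' vs 'b' -> different
  pos 3-4: 'b' vs 'b' -> MATCH ('bb')
  pos 4-5: 'b' vs 'e' -> different
  pos 5-6: 'e' vs 'b' -> different
  pos 6-7: 'b' vs 'e' -> different
  pos 7-8: 'e' vs 'c' -> different
Consecutive identical pairs: ['bb']
Count: 1

1


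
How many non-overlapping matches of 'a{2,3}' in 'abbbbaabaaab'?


Pattern 'a{2,3}' matches between 2 and 3 consecutive a's (greedy).
String: 'abbbbaabaaab'
Finding runs of a's and applying greedy matching:
  Run at pos 0: 'a' (length 1)
  Run at pos 5: 'aa' (length 2)
  Run at pos 8: 'aaa' (length 3)
Matches: ['aa', 'aaa']
Count: 2

2


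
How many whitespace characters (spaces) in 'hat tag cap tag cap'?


\s matches whitespace characters (spaces, tabs, etc.).
Text: 'hat tag cap tag cap'
This text has 5 words separated by spaces.
Number of spaces = number of words - 1 = 5 - 1 = 4

4


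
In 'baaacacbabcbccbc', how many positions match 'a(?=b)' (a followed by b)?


Lookahead 'a(?=b)' matches 'a' only when followed by 'b'.
String: 'baaacacbabcbccbc'
Checking each position where char is 'a':
  pos 1: 'a' -> no (next='a')
  pos 2: 'a' -> no (next='a')
  pos 3: 'a' -> no (next='c')
  pos 5: 'a' -> no (next='c')
  pos 8: 'a' -> MATCH (next='b')
Matching positions: [8]
Count: 1

1


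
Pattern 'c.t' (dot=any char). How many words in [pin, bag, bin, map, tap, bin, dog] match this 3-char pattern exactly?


Pattern 'c.t' means: starts with 'c', any single char, ends with 't'.
Checking each word (must be exactly 3 chars):
  'pin' (len=3): no
  'bag' (len=3): no
  'bin' (len=3): no
  'map' (len=3): no
  'tap' (len=3): no
  'bin' (len=3): no
  'dog' (len=3): no
Matching words: []
Total: 0

0


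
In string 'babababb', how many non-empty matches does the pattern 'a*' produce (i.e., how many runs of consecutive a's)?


Pattern 'a*' matches zero or more a's. We want non-empty runs of consecutive a's.
String: 'babababb'
Walking through the string to find runs of a's:
  Run 1: positions 1-1 -> 'a'
  Run 2: positions 3-3 -> 'a'
  Run 3: positions 5-5 -> 'a'
Non-empty runs found: ['a', 'a', 'a']
Count: 3

3


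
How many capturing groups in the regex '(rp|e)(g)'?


To count capturing groups, count each '(' that starts a group.
Pattern: '(rp|e)(g)'
Walking through the pattern:
  Position 0: '(' -> group #1
  Position 6: '(' -> group #2
Total capturing groups: 2

2


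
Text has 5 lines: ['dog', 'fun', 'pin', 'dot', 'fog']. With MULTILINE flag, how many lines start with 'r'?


With MULTILINE flag, ^ matches the start of each line.
Lines: ['dog', 'fun', 'pin', 'dot', 'fog']
Checking which lines start with 'r':
  Line 1: 'dog' -> no
  Line 2: 'fun' -> no
  Line 3: 'pin' -> no
  Line 4: 'dot' -> no
  Line 5: 'fog' -> no
Matching lines: []
Count: 0

0


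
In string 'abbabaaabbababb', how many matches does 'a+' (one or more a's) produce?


Pattern 'a+' matches one or more consecutive a's.
String: 'abbabaaabbababb'
Scanning for runs of a:
  Match 1: 'a' (length 1)
  Match 2: 'a' (length 1)
  Match 3: 'aaa' (length 3)
  Match 4: 'a' (length 1)
  Match 5: 'a' (length 1)
Total matches: 5

5


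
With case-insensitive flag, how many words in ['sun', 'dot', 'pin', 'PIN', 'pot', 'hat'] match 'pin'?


Case-insensitive matching: compare each word's lowercase form to 'pin'.
  'sun' -> lower='sun' -> no
  'dot' -> lower='dot' -> no
  'pin' -> lower='pin' -> MATCH
  'PIN' -> lower='pin' -> MATCH
  'pot' -> lower='pot' -> no
  'hat' -> lower='hat' -> no
Matches: ['pin', 'PIN']
Count: 2

2


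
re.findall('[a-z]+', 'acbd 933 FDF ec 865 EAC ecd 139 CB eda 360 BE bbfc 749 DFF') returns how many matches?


Pattern '[a-z]+' finds one or more lowercase letters.
Text: 'acbd 933 FDF ec 865 EAC ecd 139 CB eda 360 BE bbfc 749 DFF'
Scanning for matches:
  Match 1: 'acbd'
  Match 2: 'ec'
  Match 3: 'ecd'
  Match 4: 'eda'
  Match 5: 'bbfc'
Total matches: 5

5


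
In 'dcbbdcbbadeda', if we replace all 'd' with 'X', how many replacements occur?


re.sub('d', 'X', text) replaces every occurrence of 'd' with 'X'.
Text: 'dcbbdcbbadeda'
Scanning for 'd':
  pos 0: 'd' -> replacement #1
  pos 4: 'd' -> replacement #2
  pos 9: 'd' -> replacement #3
  pos 11: 'd' -> replacement #4
Total replacements: 4

4


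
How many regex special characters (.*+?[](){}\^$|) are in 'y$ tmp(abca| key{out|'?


Regex special characters are: . * + ? [ ] ( ) { } \ ^ $ |
Scanning 'y$ tmp(abca| key{out|':
  pos 1: '$' -> SPECIAL
  pos 6: '(' -> SPECIAL
  pos 11: '|' -> SPECIAL
  pos 16: '{' -> SPECIAL
  pos 20: '|' -> SPECIAL
Special chars found: ['$', '(', '|', '{', '|']
Total: 5

5


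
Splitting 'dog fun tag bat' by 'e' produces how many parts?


Splitting by 'e' breaks the string at each occurrence of the separator.
Text: 'dog fun tag bat'
Parts after split:
  Part 1: 'dog fun tag bat'
Total parts: 1

1


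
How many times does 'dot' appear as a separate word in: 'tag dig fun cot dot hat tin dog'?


Scanning each word for exact match 'dot':
  Word 1: 'tag' -> no
  Word 2: 'dig' -> no
  Word 3: 'fun' -> no
  Word 4: 'cot' -> no
  Word 5: 'dot' -> MATCH
  Word 6: 'hat' -> no
  Word 7: 'tin' -> no
  Word 8: 'dog' -> no
Total matches: 1

1


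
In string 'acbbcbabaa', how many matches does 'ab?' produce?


Pattern 'ab?' matches 'a' optionally followed by 'b'.
String: 'acbbcbabaa'
Scanning left to right for 'a' then checking next char:
  Match 1: 'a' (a not followed by b)
  Match 2: 'ab' (a followed by b)
  Match 3: 'a' (a not followed by b)
  Match 4: 'a' (a not followed by b)
Total matches: 4

4


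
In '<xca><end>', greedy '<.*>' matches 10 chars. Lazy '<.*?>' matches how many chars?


Greedy '<.*>' tries to match as MUCH as possible.
Lazy '<.*?>' tries to match as LITTLE as possible.

String: '<xca><end>'
Greedy '<.*>' starts at first '<' and extends to the LAST '>': '<xca><end>' (10 chars)
Lazy '<.*?>' starts at first '<' and stops at the FIRST '>': '<xca>' (5 chars)

5


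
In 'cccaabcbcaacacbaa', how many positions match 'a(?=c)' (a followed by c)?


Lookahead 'a(?=c)' matches 'a' only when followed by 'c'.
String: 'cccaabcbcaacacbaa'
Checking each position where char is 'a':
  pos 3: 'a' -> no (next='a')
  pos 4: 'a' -> no (next='b')
  pos 9: 'a' -> no (next='a')
  pos 10: 'a' -> MATCH (next='c')
  pos 12: 'a' -> MATCH (next='c')
  pos 15: 'a' -> no (next='a')
Matching positions: [10, 12]
Count: 2

2


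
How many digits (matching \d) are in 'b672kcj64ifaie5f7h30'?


\d matches any digit 0-9.
Scanning 'b672kcj64ifaie5f7h30':
  pos 1: '6' -> DIGIT
  pos 2: '7' -> DIGIT
  pos 3: '2' -> DIGIT
  pos 7: '6' -> DIGIT
  pos 8: '4' -> DIGIT
  pos 14: '5' -> DIGIT
  pos 16: '7' -> DIGIT
  pos 18: '3' -> DIGIT
  pos 19: '0' -> DIGIT
Digits found: ['6', '7', '2', '6', '4', '5', '7', '3', '0']
Total: 9

9


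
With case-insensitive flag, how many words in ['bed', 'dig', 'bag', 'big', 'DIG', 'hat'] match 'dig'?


Case-insensitive matching: compare each word's lowercase form to 'dig'.
  'bed' -> lower='bed' -> no
  'dig' -> lower='dig' -> MATCH
  'bag' -> lower='bag' -> no
  'big' -> lower='big' -> no
  'DIG' -> lower='dig' -> MATCH
  'hat' -> lower='hat' -> no
Matches: ['dig', 'DIG']
Count: 2

2


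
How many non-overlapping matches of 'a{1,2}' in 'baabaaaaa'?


Pattern 'a{1,2}' matches between 1 and 2 consecutive a's (greedy).
String: 'baabaaaaa'
Finding runs of a's and applying greedy matching:
  Run at pos 1: 'aa' (length 2)
  Run at pos 4: 'aaaaa' (length 5)
Matches: ['aa', 'aa', 'aa', 'a']
Count: 4

4


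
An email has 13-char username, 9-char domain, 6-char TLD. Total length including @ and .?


An email address has format: username@domain.tld
Username length: 13
'@' character: 1
Domain length: 9
'.' character: 1
TLD length: 6
Total = 13 + 1 + 9 + 1 + 6 = 30

30


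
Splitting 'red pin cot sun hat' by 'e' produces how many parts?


Splitting by 'e' breaks the string at each occurrence of the separator.
Text: 'red pin cot sun hat'
Parts after split:
  Part 1: 'r'
  Part 2: 'd pin cot sun hat'
Total parts: 2

2


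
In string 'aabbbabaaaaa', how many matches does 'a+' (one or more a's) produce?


Pattern 'a+' matches one or more consecutive a's.
String: 'aabbbabaaaaa'
Scanning for runs of a:
  Match 1: 'aa' (length 2)
  Match 2: 'a' (length 1)
  Match 3: 'aaaaa' (length 5)
Total matches: 3

3


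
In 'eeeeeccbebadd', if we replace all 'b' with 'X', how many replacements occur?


re.sub('b', 'X', text) replaces every occurrence of 'b' with 'X'.
Text: 'eeeeeccbebadd'
Scanning for 'b':
  pos 7: 'b' -> replacement #1
  pos 9: 'b' -> replacement #2
Total replacements: 2

2


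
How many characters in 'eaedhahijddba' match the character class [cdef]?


Character class [cdef] matches any of: {c, d, e, f}
Scanning string 'eaedhahijddba' character by character:
  pos 0: 'e' -> MATCH
  pos 1: 'a' -> no
  pos 2: 'e' -> MATCH
  pos 3: 'd' -> MATCH
  pos 4: 'h' -> no
  pos 5: 'a' -> no
  pos 6: 'h' -> no
  pos 7: 'i' -> no
  pos 8: 'j' -> no
  pos 9: 'd' -> MATCH
  pos 10: 'd' -> MATCH
  pos 11: 'b' -> no
  pos 12: 'a' -> no
Total matches: 5

5


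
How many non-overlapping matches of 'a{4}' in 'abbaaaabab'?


Pattern 'a{4}' matches exactly 4 consecutive a's (greedy, non-overlapping).
String: 'abbaaaabab'
Scanning for runs of a's:
  Run at pos 0: 'a' (length 1) -> 0 match(es)
  Run at pos 3: 'aaaa' (length 4) -> 1 match(es)
  Run at pos 8: 'a' (length 1) -> 0 match(es)
Matches found: ['aaaa']
Total: 1

1


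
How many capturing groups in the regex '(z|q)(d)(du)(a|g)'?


To count capturing groups, count each '(' that starts a group.
Pattern: '(z|q)(d)(du)(a|g)'
Walking through the pattern:
  Position 0: '(' -> group #1
  Position 5: '(' -> group #2
  Position 8: '(' -> group #3
  Position 12: '(' -> group #4
Total capturing groups: 4

4


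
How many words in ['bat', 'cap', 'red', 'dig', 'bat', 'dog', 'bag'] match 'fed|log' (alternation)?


Alternation 'fed|log' matches either 'fed' or 'log'.
Checking each word:
  'bat' -> no
  'cap' -> no
  'red' -> no
  'dig' -> no
  'bat' -> no
  'dog' -> no
  'bag' -> no
Matches: []
Count: 0

0


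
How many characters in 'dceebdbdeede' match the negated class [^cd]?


Negated class [^cd] matches any char NOT in {c, d}
Scanning 'dceebdbdeede':
  pos 0: 'd' -> no (excluded)
  pos 1: 'c' -> no (excluded)
  pos 2: 'e' -> MATCH
  pos 3: 'e' -> MATCH
  pos 4: 'b' -> MATCH
  pos 5: 'd' -> no (excluded)
  pos 6: 'b' -> MATCH
  pos 7: 'd' -> no (excluded)
  pos 8: 'e' -> MATCH
  pos 9: 'e' -> MATCH
  pos 10: 'd' -> no (excluded)
  pos 11: 'e' -> MATCH
Total matches: 7

7


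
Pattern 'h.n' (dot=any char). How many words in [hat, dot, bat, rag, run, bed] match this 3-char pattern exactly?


Pattern 'h.n' means: starts with 'h', any single char, ends with 'n'.
Checking each word (must be exactly 3 chars):
  'hat' (len=3): no
  'dot' (len=3): no
  'bat' (len=3): no
  'rag' (len=3): no
  'run' (len=3): no
  'bed' (len=3): no
Matching words: []
Total: 0

0
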